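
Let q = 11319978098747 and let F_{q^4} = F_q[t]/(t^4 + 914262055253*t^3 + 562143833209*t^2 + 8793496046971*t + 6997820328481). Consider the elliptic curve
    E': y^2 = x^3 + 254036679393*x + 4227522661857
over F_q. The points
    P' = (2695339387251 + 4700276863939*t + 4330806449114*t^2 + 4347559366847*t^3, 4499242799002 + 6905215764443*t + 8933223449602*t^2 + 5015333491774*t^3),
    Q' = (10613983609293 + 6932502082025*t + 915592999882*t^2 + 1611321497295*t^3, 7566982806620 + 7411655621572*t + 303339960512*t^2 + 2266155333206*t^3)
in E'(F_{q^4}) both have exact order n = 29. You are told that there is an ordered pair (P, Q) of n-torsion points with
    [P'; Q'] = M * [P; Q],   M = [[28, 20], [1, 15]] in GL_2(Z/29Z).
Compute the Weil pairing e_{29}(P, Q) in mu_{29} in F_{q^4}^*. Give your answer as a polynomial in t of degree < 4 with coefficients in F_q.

5457416110378 + 9923540387359*t + 343312915061*t^2 + 5978342628574*t^3

Alternating bilinearity on E[29] (values in mu_{29} in F_{11319978098747^4}) gives e(P',Q') = e(P,Q)^det(M).
28*15 - 20*1 = 400; reduced mod 29: det = 23, inverse 24.
Run Miller on y^2=x^3+254036679393*x+4227522661857 over F_{11319978098747}: ladder 11101 (5 bits); e = f_P(D_Q)/f_Q(D_P).
The quotient is 398791046178 + 4891897735600*t + 3235152241006*t^2 + 3469255076982*t^3.
(398791046178 + 4891897735600*t + 3235152241006*t^2 + 3469255076982*t^3)^{24} mod (11319978098747,f) = 5457416110378 + 9923540387359*t + 343312915061*t^2 + 5978342628574*t^3.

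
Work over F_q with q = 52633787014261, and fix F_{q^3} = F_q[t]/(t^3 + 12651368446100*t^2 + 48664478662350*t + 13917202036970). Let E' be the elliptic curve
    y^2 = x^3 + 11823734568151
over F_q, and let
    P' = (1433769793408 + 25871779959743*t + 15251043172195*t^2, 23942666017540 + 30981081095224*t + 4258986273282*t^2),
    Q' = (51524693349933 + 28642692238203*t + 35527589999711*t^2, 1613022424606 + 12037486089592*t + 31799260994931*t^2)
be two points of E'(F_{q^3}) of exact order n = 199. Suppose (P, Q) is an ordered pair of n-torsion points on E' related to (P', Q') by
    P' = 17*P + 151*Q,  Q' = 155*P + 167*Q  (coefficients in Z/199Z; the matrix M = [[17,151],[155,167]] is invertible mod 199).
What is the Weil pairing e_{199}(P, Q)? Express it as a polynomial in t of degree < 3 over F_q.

10923916828411 + 399032729672*t + 49141443834027*t^2

e_{199} is bilinear + alternating on E[199], so e_{199}(17*P + 151*Q, 155*P + 167*Q) = e_{199}(P,Q)^(17*167-151*155).
det M = 17*167 - 151*155 = -20566 = 130 (mod 199); 130^{-1} = 124 (mod 199).
n = 199 = (11000111)_2 (8 bits, wt 5); accumulate f_{199,P'}(Q'+S)/f_{199,P'}(S) along the 7-step ladder.
So e_{199}(P',Q') = 17041901422211 + 45770479385024*t + 6286352071411*t^2.
Thus e_{199}(P,Q) = 10923916828411 + 399032729672*t + 49141443834027*t^2.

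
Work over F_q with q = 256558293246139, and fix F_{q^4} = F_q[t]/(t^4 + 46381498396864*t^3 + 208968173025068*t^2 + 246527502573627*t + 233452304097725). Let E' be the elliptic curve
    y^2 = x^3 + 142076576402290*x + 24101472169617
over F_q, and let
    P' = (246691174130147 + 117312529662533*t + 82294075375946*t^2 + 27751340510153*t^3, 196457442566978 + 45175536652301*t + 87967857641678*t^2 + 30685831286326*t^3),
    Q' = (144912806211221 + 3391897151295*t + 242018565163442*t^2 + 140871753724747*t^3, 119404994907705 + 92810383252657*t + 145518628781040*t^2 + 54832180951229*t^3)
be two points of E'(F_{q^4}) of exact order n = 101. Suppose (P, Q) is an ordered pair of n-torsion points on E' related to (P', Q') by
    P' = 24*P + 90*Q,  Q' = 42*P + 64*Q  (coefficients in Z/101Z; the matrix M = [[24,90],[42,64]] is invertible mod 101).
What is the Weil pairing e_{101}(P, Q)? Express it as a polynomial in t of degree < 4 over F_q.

187889710444023 + 73745346832577*t + 101590261627792*t^2 + 6857052710015*t^3

e_{101} is bilinear + alternating on E[101], so e_{101}(24*P + 90*Q, 42*P + 64*Q) = e_{101}(P,Q)^(24*64-90*42).
Inverting 79 mod 101: 78. Thus e_{101}(P,Q) = e(P',Q')^{78}.
Double-and-add over 1100101: 7-1 doublings, 4-1 additions; each step l_{T,T}/v_{2T} or l_{T,P'}/v at Q'+S for random S.
Result: e(P',Q') = 146090125216629 + 243895432438977*t + 6127083315782*t^2 + 229139308240326*t^3.
(146090125216629 + 243895432438977*t + 6127083315782*t^2 + 229139308240326*t^3)^{78} mod (256558293246139,f) = 187889710444023 + 73745346832577*t + 101590261627792*t^2 + 6857052710015*t^3.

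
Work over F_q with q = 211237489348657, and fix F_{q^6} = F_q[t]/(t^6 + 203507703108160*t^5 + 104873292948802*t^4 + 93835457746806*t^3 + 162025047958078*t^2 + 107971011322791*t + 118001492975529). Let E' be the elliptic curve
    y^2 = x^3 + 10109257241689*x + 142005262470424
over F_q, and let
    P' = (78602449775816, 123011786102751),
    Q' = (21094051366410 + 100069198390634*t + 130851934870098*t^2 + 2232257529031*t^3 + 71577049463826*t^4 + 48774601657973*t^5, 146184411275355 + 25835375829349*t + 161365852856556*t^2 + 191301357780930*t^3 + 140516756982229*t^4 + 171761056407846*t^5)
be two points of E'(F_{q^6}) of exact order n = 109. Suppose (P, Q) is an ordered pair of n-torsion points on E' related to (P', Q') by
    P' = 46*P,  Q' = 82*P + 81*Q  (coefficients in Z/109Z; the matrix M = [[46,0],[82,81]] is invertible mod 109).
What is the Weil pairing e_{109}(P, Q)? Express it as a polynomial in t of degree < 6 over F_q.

192489346673272 + 55391381954990*t + 208961087587749*t^2 + 18343815602486*t^3 + 143178003543683*t^4 + 73805375627716*t^5

e_{109} is bilinear + alternating on E[109], so e_{109}(46*P, 82*P + 81*Q) = e_{109}(P,Q)^(46*81-0*82).
det M = 46*81 - 0*82 = 3726 = 20 (mod 109); 20^{-1} = 60 (mod 109).
7-bit Miller (1101101) on E'/F_{211237489348657} with a'=10109257241689, b'=142005262470424: accumulate tangent/chord ratios at Q'+S and P'+S'.
Result: e(P',Q') = 25306608109452 + 71383138291963*t + 33343722857581*t^2 + 65520579676729*t^3 + 46199602265228*t^4 + 182656181851528*t^5.
Hence e(P,Q) = 192489346673272 + 55391381954990*t + 208961087587749*t^2 + 18343815602486*t^3 + 143178003543683*t^4 + 73805375627716*t^5 in F_{211237489348657^6}^*.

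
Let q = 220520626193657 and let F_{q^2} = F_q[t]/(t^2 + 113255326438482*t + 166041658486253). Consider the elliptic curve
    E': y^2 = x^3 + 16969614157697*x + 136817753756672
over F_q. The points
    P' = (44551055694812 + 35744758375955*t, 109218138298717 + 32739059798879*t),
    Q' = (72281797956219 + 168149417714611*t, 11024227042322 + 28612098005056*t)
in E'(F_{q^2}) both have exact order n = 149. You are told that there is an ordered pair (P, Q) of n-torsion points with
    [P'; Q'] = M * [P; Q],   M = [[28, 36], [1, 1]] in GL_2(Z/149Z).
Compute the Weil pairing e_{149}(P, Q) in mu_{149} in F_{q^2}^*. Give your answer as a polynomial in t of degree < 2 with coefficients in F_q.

42572498231789 + 47249713562299*t

Since e_{149}(P,P)=e_{149}(Q,Q)=1 and e_{149}(Q,P)=e_{149}(P,Q)^{-1}, expanding e_{149}(28*P + 36*Q,1*P + 1*Q) leaves e(P,Q)^det(M).
det M = 28*1 - 36*1 = -8 = 141 (mod 149); 141^{-1} = 93 (mod 149).
n = 149 = (10010101)_2 (8 bits, wt 4); accumulate f_{149,P'}(Q'+S)/f_{149,P'}(S) along the 7-step ladder.
So e_{149}(P',Q') = 116645431141263 + 125241974007383*t.
Hence e(P,Q) = 42572498231789 + 47249713562299*t in F_{220520626193657^2}^*.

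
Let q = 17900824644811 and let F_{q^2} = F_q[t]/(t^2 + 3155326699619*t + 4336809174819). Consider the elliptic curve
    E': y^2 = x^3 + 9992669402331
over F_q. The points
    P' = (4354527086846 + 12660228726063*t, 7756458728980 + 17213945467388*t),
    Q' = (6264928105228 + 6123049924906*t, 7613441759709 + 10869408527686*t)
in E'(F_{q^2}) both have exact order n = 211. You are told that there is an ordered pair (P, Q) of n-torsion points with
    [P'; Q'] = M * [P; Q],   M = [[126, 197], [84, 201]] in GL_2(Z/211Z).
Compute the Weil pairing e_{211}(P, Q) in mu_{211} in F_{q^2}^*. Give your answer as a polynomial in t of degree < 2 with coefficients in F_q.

The 211-Weil pairing on E[211] over F_{17900824644811} is alternating-bilinear: e_{211}(P',Q') = e_{211}(P,Q)^det(M).
So e_{211}(P,Q) = e_{211}(P',Q')^{108}, since 127*108 = 1 mod 211.
Double-and-add over 11010011: 8-1 doublings, 5-1 additions; each step l_{T,T}/v_{2T} or l_{T,P'}/v at Q'+S for random S.
So e_{211}(P',Q') = 8185321367048 + 7093791577957*t.
Raise to 108: e(P,Q) = 8908099107223 + 15931635259360*t in mu_{211}.

8908099107223 + 15931635259360*t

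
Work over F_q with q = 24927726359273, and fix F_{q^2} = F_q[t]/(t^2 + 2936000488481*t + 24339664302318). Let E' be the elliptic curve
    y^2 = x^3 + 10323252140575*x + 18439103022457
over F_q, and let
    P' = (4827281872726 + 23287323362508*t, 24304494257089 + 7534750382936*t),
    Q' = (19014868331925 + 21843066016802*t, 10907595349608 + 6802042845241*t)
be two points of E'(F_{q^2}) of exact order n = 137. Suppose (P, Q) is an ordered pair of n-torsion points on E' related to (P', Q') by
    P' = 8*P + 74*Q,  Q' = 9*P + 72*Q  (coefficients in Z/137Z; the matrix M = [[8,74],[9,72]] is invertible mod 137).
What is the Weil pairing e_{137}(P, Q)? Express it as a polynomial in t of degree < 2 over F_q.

4437163665315 + 17200287643367*t

e_{137} is bilinear + alternating on E[137], so e_{137}(8*P + 74*Q, 9*P + 72*Q) = e_{137}(P,Q)^(8*72-74*9).
det M = 8*72 - 74*9 = -90 = 47 (mod 137); 47^{-1} = 35 (mod 137).
8-bit Miller (10001001) on E'/F_{24927726359273} with a'=10323252140575, b'=18439103022457: accumulate tangent/chord ratios at Q'+S and P'+S'.
Miller gives e_{137}(P',Q') = 140975813565 + 9067979145999*t in F_{24927726359273^2}.
Hence e(P,Q) = 4437163665315 + 17200287643367*t in F_{24927726359273^2}^*.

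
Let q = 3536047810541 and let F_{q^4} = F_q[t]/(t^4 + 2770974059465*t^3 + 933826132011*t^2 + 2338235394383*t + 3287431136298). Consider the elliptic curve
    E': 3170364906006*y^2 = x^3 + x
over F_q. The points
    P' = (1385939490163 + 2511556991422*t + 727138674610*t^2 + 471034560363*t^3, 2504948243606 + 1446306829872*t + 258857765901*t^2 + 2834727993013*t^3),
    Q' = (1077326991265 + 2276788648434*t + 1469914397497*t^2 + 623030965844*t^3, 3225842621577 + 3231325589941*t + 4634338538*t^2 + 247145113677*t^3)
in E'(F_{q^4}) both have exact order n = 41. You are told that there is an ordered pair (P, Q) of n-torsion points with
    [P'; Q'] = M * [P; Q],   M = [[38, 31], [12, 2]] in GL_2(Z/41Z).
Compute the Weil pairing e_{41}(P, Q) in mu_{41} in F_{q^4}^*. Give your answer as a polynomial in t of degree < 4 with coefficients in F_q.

3500958301282 + 2352741791749*t + 851867812925*t^2 + 1785006791126*t^3

Under M = [[38,31],[12,2]] in GL_2(Z/41), e_{41}(P',Q') = e_{41}(P,Q)^(38*2-31*12 mod 41).
Inverting 32 mod 41: 9. Thus e_{41}(P,Q) = e(P',Q')^{9}.
(x,y)|->(1117646837142x,1117646837142y) sends E' to y^2=x^3+2938591243846*x.
Build f_{41,P'} and f_{41,Q'} via the 6-bit ladder of 41=101001_2; evaluate at shifted divisors; quotient in F_{3536047810541^4}.
f_P(D_Q)/f_Q(D_P) = 998777304000 + 383289035173*t + 3371760996727*t^2 + 775062841073*t^3.
Finally e_{41}(P,Q) = 3500958301282 + 2352741791749*t + 851867812925*t^2 + 1785006791126*t^3.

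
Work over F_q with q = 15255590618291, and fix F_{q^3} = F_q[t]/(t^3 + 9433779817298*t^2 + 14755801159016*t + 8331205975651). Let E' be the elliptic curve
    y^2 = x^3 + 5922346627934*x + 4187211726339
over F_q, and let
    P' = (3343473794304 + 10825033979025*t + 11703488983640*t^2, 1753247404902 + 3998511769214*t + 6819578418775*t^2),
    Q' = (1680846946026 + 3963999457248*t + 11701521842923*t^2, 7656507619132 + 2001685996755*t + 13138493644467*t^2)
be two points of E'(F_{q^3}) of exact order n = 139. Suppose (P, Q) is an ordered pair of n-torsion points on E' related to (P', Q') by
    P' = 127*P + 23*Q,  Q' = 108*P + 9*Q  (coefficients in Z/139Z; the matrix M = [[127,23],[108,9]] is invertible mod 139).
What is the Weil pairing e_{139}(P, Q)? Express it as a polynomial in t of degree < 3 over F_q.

11519837967962 + 6595094238923*t + 6836707975727*t^2

The 139-Weil pairing on E[139] over F_{15255590618291} is alternating-bilinear: e_{139}(P',Q') = e_{139}(P,Q)^det(M).
det M = 127*9 - 23*108 = -1341 = 49 (mod 139); 49^{-1} = 122 (mod 139).
Build f_{139,P'} and f_{139,Q'} via the 8-bit ladder of 139=10001011_2; evaluate at shifted divisors; quotient in F_{15255590618291^3}.
e_{139}(P',Q') = 7809543165265 + 13531259453573*t + 6691827902872*t^2.
Finally e_{139}(P,Q) = 11519837967962 + 6595094238923*t + 6836707975727*t^2.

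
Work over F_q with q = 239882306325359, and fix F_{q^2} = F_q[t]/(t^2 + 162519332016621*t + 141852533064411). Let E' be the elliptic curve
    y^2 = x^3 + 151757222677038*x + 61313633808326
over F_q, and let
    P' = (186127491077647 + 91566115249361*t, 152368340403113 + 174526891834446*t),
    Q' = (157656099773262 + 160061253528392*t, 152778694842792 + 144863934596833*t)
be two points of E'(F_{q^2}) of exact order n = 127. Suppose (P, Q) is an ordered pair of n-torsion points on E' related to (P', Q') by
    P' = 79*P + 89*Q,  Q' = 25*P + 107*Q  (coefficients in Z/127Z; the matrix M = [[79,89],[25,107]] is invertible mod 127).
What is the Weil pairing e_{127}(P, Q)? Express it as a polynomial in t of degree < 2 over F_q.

Alternating bilinearity on E[127] (values in mu_{127} in F_{239882306325359^2}) gives e(P',Q') = e(P,Q)^det(M).
Hence e(P,Q) = e(P',Q')^{51} where 51 = 5^{-1} mod 127.
Build f_{127,P'} and f_{127,Q'} via the 7-bit ladder of 127=1111111_2; evaluate at shifted divisors; quotient in F_{239882306325359^2}.
Result: e(P',Q') = 86781682176045 + 47148457025462*t.
e_{127}(P,Q) = (86781682176045 + 47148457025462*t)^{51} = 142658840020189 + 90200075255613*t.

142658840020189 + 90200075255613*t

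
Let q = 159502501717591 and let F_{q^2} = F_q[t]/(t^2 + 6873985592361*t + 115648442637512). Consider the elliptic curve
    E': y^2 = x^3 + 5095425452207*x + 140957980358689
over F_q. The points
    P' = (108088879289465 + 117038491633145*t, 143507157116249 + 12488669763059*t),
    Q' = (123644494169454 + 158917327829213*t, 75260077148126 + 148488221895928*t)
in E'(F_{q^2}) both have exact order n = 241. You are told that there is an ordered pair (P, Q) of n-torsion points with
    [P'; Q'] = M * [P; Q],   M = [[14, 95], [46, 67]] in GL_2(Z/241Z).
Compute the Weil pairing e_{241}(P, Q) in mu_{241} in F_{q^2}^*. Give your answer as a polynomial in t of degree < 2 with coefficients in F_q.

Alternating bilinearity on E[241] (values in mu_{241} in F_{159502501717591^2}) gives e(P',Q') = e(P,Q)^det(M).
det M = 14*67 - 95*46 = -3432 = 183 (mod 241); 183^{-1} = 54 (mod 241).
Run Miller on y^2=x^3+5095425452207*x+140957980358689 over F_{159502501717591}: ladder 11110001 (8 bits); e = f_P(D_Q)/f_Q(D_P).
e_{241}(P',Q') = 81243537699592 + 5757677829463*t.
Thus e_{241}(P,Q) = 122889222876761 + 6667961848022*t.

122889222876761 + 6667961848022*t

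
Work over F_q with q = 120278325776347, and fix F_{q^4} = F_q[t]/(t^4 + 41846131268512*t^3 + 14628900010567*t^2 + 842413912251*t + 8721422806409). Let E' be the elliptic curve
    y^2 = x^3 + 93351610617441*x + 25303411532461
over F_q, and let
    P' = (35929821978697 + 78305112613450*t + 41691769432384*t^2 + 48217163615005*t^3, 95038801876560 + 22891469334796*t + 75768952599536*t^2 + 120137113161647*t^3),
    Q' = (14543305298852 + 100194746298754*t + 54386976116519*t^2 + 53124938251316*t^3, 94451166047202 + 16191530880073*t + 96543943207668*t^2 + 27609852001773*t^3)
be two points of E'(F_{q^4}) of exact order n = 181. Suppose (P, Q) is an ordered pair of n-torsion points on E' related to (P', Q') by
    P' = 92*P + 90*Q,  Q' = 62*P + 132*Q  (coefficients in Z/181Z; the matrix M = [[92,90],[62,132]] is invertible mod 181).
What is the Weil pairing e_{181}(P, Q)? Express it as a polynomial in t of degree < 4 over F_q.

73285673389396 + 104570004831010*t + 116760189729585*t^2 + 22664920411368*t^3

e_{181} is bilinear + alternating on E[181], so e_{181}(92*P + 90*Q, 62*P + 132*Q) = e_{181}(P,Q)^(92*132-90*62).
So e_{181}(P,Q) = e_{181}(P',Q')^{132}, since 48*132 = 1 mod 181.
8-bit Miller (10110101) on E'/F_{120278325776347} with a'=93351610617441, b'=25303411532461: accumulate tangent/chord ratios at Q'+S and P'+S'.
Miller gives e_{181}(P',Q') = 103720517044382 + 31274551326462*t + 31604136245220*t^2 + 112266335152667*t^3 in F_{120278325776347^4}.
Raise to 132: e(P,Q) = 73285673389396 + 104570004831010*t + 116760189729585*t^2 + 22664920411368*t^3 in mu_{181}.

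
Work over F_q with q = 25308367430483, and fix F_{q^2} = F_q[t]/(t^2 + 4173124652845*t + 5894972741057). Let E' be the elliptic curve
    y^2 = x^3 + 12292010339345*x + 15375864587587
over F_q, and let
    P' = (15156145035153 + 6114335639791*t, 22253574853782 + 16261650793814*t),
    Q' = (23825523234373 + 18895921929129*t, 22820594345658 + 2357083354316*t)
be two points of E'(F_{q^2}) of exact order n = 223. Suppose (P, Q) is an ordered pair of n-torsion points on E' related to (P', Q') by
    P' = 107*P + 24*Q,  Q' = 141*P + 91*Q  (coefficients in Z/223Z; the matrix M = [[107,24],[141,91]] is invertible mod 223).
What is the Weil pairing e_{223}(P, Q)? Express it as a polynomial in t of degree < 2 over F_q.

5400640583507 + 19712701803815*t

Under M = [[107,24],[141,91]] in GL_2(Z/223), e_{223}(P',Q') = e_{223}(P,Q)^(107*91-24*141 mod 223).
Hence e(P,Q) = e(P',Q')^{178} where 178 = 109^{-1} mod 223.
Miller loop for e_{223} over F_{25308367430483^2}: bits of 223 = 11011111; 7 double steps + 6 add steps, l/v at each.
f_P(D_Q)/f_Q(D_P) = 23860582351925 + 407651975569*t.
Hence e(P,Q) = 5400640583507 + 19712701803815*t in F_{25308367430483^2}^*.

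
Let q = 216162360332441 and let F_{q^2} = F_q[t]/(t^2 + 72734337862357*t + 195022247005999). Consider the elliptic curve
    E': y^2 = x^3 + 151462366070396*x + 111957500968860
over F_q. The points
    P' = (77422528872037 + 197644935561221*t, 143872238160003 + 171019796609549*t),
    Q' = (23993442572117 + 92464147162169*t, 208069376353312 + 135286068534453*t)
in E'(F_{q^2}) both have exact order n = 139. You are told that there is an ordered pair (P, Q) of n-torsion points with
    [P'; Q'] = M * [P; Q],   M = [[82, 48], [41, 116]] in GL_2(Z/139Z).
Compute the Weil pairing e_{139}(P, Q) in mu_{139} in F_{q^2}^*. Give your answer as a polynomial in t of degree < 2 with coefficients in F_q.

Alternating bilinearity on E[139] (values in mu_{139} in F_{216162360332441^2}) gives e(P',Q') = e(P,Q)^det(M).
det M = 82*116 - 48*41 = 7544 = 38 (mod 139); 38^{-1} = 11 (mod 139).
Double-and-add over 10001011: 8-1 doublings, 4-1 additions; each step l_{T,T}/v_{2T} or l_{T,P'}/v at Q'+S for random S.
f_P(D_Q)/f_Q(D_P) = 154213025773161 + 1560761136747*t.
(154213025773161 + 1560761136747*t)^{11} mod (216162360332441,f) = 26536994825089 + 22910627941918*t.

26536994825089 + 22910627941918*t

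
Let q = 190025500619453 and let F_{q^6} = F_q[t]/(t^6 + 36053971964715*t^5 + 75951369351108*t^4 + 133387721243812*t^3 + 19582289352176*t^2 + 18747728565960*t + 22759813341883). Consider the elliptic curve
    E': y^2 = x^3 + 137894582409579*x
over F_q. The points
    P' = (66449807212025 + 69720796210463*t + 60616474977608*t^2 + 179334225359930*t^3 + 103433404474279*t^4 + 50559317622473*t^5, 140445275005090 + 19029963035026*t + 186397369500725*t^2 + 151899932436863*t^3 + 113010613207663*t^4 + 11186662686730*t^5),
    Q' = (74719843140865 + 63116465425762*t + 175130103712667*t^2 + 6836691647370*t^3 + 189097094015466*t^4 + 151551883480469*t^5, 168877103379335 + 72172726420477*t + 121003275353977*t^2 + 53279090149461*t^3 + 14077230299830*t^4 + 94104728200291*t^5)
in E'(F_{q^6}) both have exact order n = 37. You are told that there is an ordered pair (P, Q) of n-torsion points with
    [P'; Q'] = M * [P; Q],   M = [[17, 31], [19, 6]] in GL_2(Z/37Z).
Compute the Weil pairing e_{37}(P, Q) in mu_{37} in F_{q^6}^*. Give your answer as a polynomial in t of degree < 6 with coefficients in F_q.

142349415730735 + 28056048780304*t + 152988514569429*t^2 + 88470083175562*t^3 + 27003067159314*t^4 + 13178146629868*t^5

Alternating bilinearity on E[37] (values in mu_{37} in F_{190025500619453^6}) gives e(P',Q') = e(P,Q)^det(M).
det(M) mod 37 = 31; its inverse in (Z/37)^* is 6 (check: 31*6 mod 37 = 1).
Run Miller on y^2=x^3+137894582409579*x over F_{190025500619453}: ladder 100101 (6 bits); e = f_P(D_Q)/f_Q(D_P).
f_P(D_Q)/f_Q(D_P) = 142850477650264 + 54543448839976*t + 159044668080119*t^2 + 90482915509673*t^3 + 81404997319189*t^4 + 108597568437260*t^5.
Raise to 6: e(P,Q) = 142349415730735 + 28056048780304*t + 152988514569429*t^2 + 88470083175562*t^3 + 27003067159314*t^4 + 13178146629868*t^5 in mu_{37}.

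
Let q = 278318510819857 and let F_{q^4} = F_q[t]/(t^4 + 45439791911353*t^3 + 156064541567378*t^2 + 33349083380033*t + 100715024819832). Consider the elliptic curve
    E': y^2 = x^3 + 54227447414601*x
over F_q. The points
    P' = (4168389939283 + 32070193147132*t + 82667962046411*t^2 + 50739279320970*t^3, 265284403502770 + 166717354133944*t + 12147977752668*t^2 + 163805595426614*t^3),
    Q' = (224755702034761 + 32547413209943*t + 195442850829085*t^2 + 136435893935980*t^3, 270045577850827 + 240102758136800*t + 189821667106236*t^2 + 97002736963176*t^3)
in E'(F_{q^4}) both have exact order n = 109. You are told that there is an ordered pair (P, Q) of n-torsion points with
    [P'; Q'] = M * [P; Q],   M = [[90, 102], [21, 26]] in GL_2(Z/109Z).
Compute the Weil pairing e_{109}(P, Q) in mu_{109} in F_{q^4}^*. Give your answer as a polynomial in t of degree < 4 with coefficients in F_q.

160249774689196 + 64080885444040*t + 211220362107140*t^2 + 66201103242304*t^3

Since e_{109}(P,P)=e_{109}(Q,Q)=1 and e_{109}(Q,P)=e_{109}(P,Q)^{-1}, expanding e_{109}(90*P + 102*Q,21*P + 26*Q) leaves e(P,Q)^det(M).
det(M) mod 109 = 89; its inverse in (Z/109)^* is 49 (check: 89*49 mod 109 = 1).
7-bit Miller (1101101) on E'/F_{278318510819857} with a'=54227447414601, b'=0: accumulate tangent/chord ratios at Q'+S and P'+S'.
The quotient is 58242458693108 + 178502886002060*t + 177555481210981*t^2 + 102963915929646*t^3.
Hence e(P,Q) = 160249774689196 + 64080885444040*t + 211220362107140*t^2 + 66201103242304*t^3 in F_{278318510819857^4}^*.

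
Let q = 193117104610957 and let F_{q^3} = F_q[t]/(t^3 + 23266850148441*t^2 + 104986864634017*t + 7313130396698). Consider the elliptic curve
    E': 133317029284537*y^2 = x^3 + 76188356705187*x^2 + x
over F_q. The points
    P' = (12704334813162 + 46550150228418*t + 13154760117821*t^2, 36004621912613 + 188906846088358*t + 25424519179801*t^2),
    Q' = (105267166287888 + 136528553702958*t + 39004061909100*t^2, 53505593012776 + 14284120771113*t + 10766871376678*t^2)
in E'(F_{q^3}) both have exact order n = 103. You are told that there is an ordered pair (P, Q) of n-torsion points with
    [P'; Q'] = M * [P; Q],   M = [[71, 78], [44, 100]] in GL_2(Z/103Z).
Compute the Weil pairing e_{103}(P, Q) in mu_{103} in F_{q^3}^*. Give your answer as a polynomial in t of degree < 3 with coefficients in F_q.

The 103-Weil pairing on E[103] over F_{193117104610957} is alternating-bilinear: e_{103}(P',Q') = e_{103}(P,Q)^det(M).
det(M) mod 103 = 63; its inverse in (Z/103)^* is 18 (check: 63*18 mod 103 = 1).
Undo Montgomery via alpha=60987023270314, beta=91754189549166: (a',b')=(0,15368208225913) over F_{193117104610957}.
Miller loop for e_{103} over F_{193117104610957^3}: bits of 103 = 1100111; 6 double steps + 4 add steps, l/v at each.
f_P(D_Q)/f_Q(D_P) = 38487313553044 + 132306359513759*t + 118301086634035*t^2.
Thus e_{103}(P,Q) = 142231495073071 + 154355638859183*t + 44450831410181*t^2.

142231495073071 + 154355638859183*t + 44450831410181*t^2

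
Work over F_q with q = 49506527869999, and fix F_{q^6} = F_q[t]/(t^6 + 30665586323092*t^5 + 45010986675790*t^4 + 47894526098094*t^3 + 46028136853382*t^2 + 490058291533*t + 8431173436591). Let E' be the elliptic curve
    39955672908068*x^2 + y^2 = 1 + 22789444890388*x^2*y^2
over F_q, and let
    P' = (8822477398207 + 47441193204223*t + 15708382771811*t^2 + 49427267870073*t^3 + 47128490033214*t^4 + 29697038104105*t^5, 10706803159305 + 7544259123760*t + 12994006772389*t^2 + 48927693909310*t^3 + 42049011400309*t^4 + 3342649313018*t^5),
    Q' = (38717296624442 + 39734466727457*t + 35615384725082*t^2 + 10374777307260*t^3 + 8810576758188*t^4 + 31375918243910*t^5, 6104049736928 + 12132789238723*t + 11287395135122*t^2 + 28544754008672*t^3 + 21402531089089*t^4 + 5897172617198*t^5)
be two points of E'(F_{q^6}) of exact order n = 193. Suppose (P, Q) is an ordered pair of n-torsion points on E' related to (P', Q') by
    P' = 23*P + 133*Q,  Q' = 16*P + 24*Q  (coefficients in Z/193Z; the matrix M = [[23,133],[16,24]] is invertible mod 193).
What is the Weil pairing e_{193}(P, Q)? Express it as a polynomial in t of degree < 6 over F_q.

47224385545885 + 29454821254272*t + 27537617473492*t^2 + 3930596423357*t^3 + 36611131955728*t^4 + 21537040338546*t^5

The 193-Weil pairing on E[193] over F_{49506527869999} is alternating-bilinear: e_{193}(P',Q') = e_{193}(P,Q)^det(M).
Hence e(P,Q) = e(P',Q')^{6} where 6 = 161^{-1} mod 193.
Edwards a_E,d_E -> Montgomery A=27221279465127,B=9494642230762 -> Weierstrass 11505943662969,3235442510151 via alpha=10457519633076,beta=4291557004420.
Miller loop for e_{193} over F_{49506527869999^6}: bits of 193 = 11000001; 7 double steps + 2 add steps, l/v at each.
e_{193}(P',Q') = 11114267332376 + 47534448614684*t + 43576003886158*t^2 + 47724458247488*t^3 + 11413240700195*t^4 + 8414896749440*t^5.
(11114267332376 + 47534448614684*t + 43576003886158*t^2 + 47724458247488*t^3 + 11413240700195*t^4 + 8414896749440*t^5)^{6} mod (49506527869999,f) = 47224385545885 + 29454821254272*t + 27537617473492*t^2 + 3930596423357*t^3 + 36611131955728*t^4 + 21537040338546*t^5.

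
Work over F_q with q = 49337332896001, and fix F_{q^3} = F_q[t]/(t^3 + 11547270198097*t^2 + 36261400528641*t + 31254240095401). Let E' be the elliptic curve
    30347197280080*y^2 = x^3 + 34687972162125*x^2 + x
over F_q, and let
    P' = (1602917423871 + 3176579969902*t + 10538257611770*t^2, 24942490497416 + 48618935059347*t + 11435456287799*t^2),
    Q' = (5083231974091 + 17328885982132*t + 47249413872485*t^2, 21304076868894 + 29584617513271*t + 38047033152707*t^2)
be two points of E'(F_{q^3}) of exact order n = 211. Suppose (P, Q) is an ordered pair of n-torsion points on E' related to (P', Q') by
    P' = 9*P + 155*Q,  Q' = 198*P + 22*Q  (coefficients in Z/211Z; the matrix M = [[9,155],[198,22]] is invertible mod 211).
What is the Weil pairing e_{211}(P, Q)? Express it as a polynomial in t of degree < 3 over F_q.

22696097403269 + 41136329304364*t + 13814132232752*t^2

Since e_{211}(P,P)=e_{211}(Q,Q)=1 and e_{211}(Q,P)=e_{211}(P,Q)^{-1}, expanding e_{211}(9*P + 155*Q,198*P + 22*Q) leaves e(P,Q)^det(M).
Hence e(P,Q) = e(P',Q')^{84} where 84 = 103^{-1} mod 211.
Montgomery->Weierstrass: x_W = 8776557801358*x+8951405259604, y_W=8776557801358*y on F_{49337332896001}; lands on y^2=x^3+6950184454695.
Build f_{211,P'} and f_{211,Q'} via the 8-bit ladder of 211=11010011_2; evaluate at shifted divisors; quotient in F_{49337332896001^3}.
So e_{211}(P',Q') = 9364928397360 + 21767431478190*t + 43894670075859*t^2.
Hence e(P,Q) = 22696097403269 + 41136329304364*t + 13814132232752*t^2 in F_{49337332896001^3}^*.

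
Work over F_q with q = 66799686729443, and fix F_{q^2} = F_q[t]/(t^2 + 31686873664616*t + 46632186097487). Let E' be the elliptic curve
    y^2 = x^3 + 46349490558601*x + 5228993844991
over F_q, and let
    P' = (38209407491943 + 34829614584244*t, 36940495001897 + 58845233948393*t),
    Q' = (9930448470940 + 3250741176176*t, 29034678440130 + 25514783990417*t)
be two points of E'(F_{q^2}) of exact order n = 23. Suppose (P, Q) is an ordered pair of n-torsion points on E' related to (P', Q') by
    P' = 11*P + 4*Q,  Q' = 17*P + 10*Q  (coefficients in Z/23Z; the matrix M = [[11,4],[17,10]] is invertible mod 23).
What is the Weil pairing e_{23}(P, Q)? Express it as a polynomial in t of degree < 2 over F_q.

Since e_{23}(P,P)=e_{23}(Q,Q)=1 and e_{23}(Q,P)=e_{23}(P,Q)^{-1}, expanding e_{23}(11*P + 4*Q,17*P + 10*Q) leaves e(P,Q)^det(M).
11*10 - 4*17 = 42; reduced mod 23: det = 19, inverse 17.
5-bit Miller (10111) on E'/F_{66799686729443} with a'=46349490558601, b'=5228993844991: accumulate tangent/chord ratios at Q'+S and P'+S'.
Miller gives e_{23}(P',Q') = 35759059638021 + 55422959164531*t in F_{66799686729443^2}.
Hence e(P,Q) = 2188537528927 + 52004759065226*t in F_{66799686729443^2}^*.

2188537528927 + 52004759065226*t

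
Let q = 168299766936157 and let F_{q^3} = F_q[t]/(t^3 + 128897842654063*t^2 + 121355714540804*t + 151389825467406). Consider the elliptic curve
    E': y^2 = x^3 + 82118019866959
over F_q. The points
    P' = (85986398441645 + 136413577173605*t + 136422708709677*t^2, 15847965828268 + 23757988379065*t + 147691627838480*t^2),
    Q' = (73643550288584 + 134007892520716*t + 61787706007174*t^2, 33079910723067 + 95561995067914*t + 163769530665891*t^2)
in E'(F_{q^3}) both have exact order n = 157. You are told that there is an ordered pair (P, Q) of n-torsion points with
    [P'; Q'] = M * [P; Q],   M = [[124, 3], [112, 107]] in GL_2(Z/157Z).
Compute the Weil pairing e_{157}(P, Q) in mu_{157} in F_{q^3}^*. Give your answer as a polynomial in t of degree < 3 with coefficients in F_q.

65134930998218 + 131906209266335*t + 66795298641721*t^2

Under M = [[124,3],[112,107]] in GL_2(Z/157), e_{157}(P',Q') = e_{157}(P,Q)^(124*107-3*112 mod 157).
det(M) mod 157 = 58; its inverse in (Z/157)^* is 111 (check: 58*111 mod 157 = 1).
Miller loop for e_{157} over F_{168299766936157^3}: bits of 157 = 10011101; 7 double steps + 4 add steps, l/v at each.
The quotient is 146527278780537 + 55162813654285*t + 54287431874382*t^2.
(146527278780537 + 55162813654285*t + 54287431874382*t^2)^{111} mod (168299766936157,f) = 65134930998218 + 131906209266335*t + 66795298641721*t^2.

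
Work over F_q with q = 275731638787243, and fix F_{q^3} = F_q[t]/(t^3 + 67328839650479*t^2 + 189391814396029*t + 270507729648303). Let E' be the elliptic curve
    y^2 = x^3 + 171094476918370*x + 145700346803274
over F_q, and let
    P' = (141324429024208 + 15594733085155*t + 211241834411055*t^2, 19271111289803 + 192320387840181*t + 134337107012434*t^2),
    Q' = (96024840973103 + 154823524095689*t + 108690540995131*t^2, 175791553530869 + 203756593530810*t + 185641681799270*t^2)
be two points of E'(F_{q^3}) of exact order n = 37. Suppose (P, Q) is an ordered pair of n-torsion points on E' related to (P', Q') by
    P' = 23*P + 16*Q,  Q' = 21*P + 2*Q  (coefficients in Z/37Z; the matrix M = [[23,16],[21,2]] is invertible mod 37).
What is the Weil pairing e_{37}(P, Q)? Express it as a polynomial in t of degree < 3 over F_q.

25310657777278 + 163044535644268*t + 144881524097246*t^2

Under M = [[23,16],[21,2]] in GL_2(Z/37), e_{37}(P',Q') = e_{37}(P,Q)^(23*2-16*21 mod 37).
So e_{37}(P,Q) = e_{37}(P',Q')^{31}, since 6*31 = 1 mod 37.
6-bit Miller (100101) on E'/F_{275731638787243} with a'=171094476918370, b'=145700346803274: accumulate tangent/chord ratios at Q'+S and P'+S'.
Result: e(P',Q') = 185116872087144 + 120933764424473*t + 35485839181007*t^2.
Thus e_{37}(P,Q) = 25310657777278 + 163044535644268*t + 144881524097246*t^2.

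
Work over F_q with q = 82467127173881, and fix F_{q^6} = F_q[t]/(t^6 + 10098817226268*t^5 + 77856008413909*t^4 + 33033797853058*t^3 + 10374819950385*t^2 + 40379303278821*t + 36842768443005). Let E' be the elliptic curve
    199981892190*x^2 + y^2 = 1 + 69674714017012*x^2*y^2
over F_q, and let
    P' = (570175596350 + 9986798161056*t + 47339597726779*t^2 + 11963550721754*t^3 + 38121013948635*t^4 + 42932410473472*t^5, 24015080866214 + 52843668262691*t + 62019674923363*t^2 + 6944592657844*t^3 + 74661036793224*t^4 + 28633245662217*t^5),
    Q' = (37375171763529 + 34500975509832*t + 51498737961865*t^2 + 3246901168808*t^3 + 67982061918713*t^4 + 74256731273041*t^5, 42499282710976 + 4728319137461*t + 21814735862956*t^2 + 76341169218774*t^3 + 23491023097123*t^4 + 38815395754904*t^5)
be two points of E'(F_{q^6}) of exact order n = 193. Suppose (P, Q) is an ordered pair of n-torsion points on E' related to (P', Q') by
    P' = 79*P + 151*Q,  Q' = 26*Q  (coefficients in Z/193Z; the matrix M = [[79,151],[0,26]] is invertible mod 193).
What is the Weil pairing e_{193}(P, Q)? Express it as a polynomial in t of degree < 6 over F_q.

48496648464492 + 23509084225477*t + 53242985496431*t^2 + 19225533365429*t^3 + 24759748055086*t^4 + 72898304826218*t^5

Since e_{193}(P,P)=e_{193}(Q,Q)=1 and e_{193}(Q,P)=e_{193}(P,Q)^{-1}, expanding e_{193}(79*P + 151*Q,26*Q) leaves e(P,Q)^det(M).
79*26 - 151*0 = 2054; reduced mod 193: det = 124, inverse 179.
Map (x,y)_Ed via u=(1+y)/(1-y), v=(1+y)/((1-y)x) to Montgomery A=36124744127525,B=75347841819929; then to (a',b')=(4131285266122,7281543328669).
Double-and-add over 11000001: 8-1 doublings, 3-1 additions; each step l_{T,T}/v_{2T} or l_{T,P'}/v at Q'+S for random S.
Miller gives e_{193}(P',Q') = 72980947138210 + 18250417407533*t + 40943560443995*t^2 + 57028704621522*t^3 + 53969552730121*t^4 + 36432957303603*t^5 in F_{82467127173881^6}.
Hence e(P,Q) = 48496648464492 + 23509084225477*t + 53242985496431*t^2 + 19225533365429*t^3 + 24759748055086*t^4 + 72898304826218*t^5 in F_{82467127173881^6}^*.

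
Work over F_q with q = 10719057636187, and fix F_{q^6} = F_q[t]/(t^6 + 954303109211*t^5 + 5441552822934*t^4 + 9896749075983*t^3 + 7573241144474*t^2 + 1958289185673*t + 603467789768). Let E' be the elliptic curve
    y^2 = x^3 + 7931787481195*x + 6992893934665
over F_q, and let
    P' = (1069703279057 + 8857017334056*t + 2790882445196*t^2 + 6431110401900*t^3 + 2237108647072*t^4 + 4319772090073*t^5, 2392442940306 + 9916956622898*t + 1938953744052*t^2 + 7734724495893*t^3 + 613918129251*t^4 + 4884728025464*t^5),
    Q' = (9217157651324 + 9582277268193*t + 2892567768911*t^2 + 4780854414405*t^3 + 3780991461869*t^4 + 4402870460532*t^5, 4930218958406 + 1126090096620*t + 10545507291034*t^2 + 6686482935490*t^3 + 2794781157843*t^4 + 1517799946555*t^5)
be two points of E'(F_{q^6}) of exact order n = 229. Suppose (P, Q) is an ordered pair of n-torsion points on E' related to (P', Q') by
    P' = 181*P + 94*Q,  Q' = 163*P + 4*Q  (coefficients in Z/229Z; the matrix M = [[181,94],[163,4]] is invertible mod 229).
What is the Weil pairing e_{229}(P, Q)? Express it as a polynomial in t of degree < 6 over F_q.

e_{229} is bilinear + alternating on E[229], so e_{229}(181*P + 94*Q, 163*P + 4*Q) = e_{229}(P,Q)^(181*4-94*163).
det M = 181*4 - 94*163 = -14598 = 58 (mod 229); 58^{-1} = 154 (mod 229).
Run Miller on y^2=x^3+7931787481195*x+6992893934665 over F_{10719057636187}: ladder 11100101 (8 bits); e = f_P(D_Q)/f_Q(D_P).
Miller gives e_{229}(P',Q') = 6072444195309 + 6325703820715*t + 7417361529866*t^2 + 5976870023914*t^3 + 3069011024390*t^4 + 6907808962968*t^5 in F_{10719057636187^6}.
(6072444195309 + 6325703820715*t + 7417361529866*t^2 + 5976870023914*t^3 + 3069011024390*t^4 + 6907808962968*t^5)^{154} mod (10719057636187,f) = 2920203123807 + 4393837080567*t + 503099598868*t^2 + 1888363362516*t^3 + 3085660121613*t^4 + 6044183852742*t^5.

2920203123807 + 4393837080567*t + 503099598868*t^2 + 1888363362516*t^3 + 3085660121613*t^4 + 6044183852742*t^5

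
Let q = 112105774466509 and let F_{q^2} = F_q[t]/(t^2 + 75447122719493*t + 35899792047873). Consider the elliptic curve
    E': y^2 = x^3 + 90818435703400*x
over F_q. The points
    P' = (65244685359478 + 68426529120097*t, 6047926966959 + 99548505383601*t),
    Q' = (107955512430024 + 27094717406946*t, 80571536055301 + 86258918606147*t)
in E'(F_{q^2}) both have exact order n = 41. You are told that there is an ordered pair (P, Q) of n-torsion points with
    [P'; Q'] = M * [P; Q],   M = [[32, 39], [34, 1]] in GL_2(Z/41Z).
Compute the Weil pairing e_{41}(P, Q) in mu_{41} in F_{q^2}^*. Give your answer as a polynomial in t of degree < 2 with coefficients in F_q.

3080931107744 + 91000714041972*t

The 41-Weil pairing on E[41] over F_{112105774466509} is alternating-bilinear: e_{41}(P',Q') = e_{41}(P,Q)^det(M).
32*1 - 39*34 = -1294; reduced mod 41: det = 18, inverse 16.
Miller loop for e_{41} over F_{112105774466509^2}: bits of 41 = 101001; 5 double steps + 2 add steps, l/v at each.
f_P(D_Q)/f_Q(D_P) = 11120790481605 + 77420031790322*t.
Finally e_{41}(P,Q) = 3080931107744 + 91000714041972*t.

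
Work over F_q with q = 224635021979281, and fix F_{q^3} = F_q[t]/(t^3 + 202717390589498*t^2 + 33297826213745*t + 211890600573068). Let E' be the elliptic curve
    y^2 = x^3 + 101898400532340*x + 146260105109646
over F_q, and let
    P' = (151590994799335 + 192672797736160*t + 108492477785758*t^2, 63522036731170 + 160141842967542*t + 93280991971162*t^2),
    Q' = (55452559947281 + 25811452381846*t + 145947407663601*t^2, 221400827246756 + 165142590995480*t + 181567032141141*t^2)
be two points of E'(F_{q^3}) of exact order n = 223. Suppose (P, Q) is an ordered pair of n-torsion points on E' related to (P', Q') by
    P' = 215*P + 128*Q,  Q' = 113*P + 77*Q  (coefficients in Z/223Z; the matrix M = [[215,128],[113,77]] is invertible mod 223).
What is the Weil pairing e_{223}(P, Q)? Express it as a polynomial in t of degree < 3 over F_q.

Under M = [[215,128],[113,77]] in GL_2(Z/223), e_{223}(P',Q') = e_{223}(P,Q)^(215*77-128*113 mod 223).
215*77 - 128*113 = 2091; reduced mod 223: det = 84, inverse 77.
Double-and-add over 11011111: 8-1 doublings, 7-1 additions; each step l_{T,T}/v_{2T} or l_{T,P'}/v at Q'+S for random S.
The quotient is 54661358029127 + 113317825346440*t + 161068455202237*t^2.
(54661358029127 + 113317825346440*t + 161068455202237*t^2)^{77} mod (224635021979281,f) = 161326279360433 + 34092836156033*t + 218686866210891*t^2.

161326279360433 + 34092836156033*t + 218686866210891*t^2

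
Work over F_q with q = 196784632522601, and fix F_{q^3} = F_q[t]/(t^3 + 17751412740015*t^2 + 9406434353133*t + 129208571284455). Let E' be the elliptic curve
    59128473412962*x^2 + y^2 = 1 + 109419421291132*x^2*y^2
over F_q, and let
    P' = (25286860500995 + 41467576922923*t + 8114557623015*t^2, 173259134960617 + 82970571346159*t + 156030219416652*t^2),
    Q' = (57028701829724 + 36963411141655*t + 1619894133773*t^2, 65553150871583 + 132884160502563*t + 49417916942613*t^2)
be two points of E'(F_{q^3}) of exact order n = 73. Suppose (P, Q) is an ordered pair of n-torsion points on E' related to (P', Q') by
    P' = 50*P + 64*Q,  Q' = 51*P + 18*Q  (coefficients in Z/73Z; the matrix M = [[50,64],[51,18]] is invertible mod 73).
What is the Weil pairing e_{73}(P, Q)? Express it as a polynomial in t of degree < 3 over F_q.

132624278047769 + 61721162645334*t + 191249186386636*t^2

Under M = [[50,64],[51,18]] in GL_2(Z/73), e_{73}(P',Q') = e_{73}(P,Q)^(50*18-64*51 mod 73).
det(M) mod 73 = 45; its inverse in (Z/73)^* is 13 (check: 45*13 mod 73 = 1).
Edwards a_E,d_E -> Montgomery A=142029921833125,B=80006484661679 -> Weierstrass 12489385199221,116439857273396 via alpha=159281070799083,beta=85819579291758.
Double-and-add over 1001001: 7-1 doublings, 3-1 additions; each step l_{T,T}/v_{2T} or l_{T,P'}/v at Q'+S for random S.
f_P(D_Q)/f_Q(D_P) = 12939653933966 + 35954323836564*t + 144110760054079*t^2.
(12939653933966 + 35954323836564*t + 144110760054079*t^2)^{13} mod (196784632522601,f) = 132624278047769 + 61721162645334*t + 191249186386636*t^2.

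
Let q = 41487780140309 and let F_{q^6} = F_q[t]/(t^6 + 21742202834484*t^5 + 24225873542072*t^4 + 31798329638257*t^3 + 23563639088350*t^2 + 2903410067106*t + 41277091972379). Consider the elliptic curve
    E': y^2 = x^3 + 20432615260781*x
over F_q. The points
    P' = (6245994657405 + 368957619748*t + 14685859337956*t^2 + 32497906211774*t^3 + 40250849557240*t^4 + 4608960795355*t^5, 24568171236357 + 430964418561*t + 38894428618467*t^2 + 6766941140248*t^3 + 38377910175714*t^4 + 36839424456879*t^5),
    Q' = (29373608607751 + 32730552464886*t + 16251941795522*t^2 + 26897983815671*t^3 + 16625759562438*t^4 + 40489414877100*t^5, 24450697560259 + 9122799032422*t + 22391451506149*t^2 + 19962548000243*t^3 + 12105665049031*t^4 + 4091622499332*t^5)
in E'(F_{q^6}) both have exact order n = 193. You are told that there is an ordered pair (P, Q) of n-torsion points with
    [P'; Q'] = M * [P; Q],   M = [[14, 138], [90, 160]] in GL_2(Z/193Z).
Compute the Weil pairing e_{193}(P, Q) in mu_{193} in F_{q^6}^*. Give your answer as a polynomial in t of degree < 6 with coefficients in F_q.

e_{193} is bilinear + alternating on E[193], so e_{193}(14*P + 138*Q, 90*P + 160*Q) = e_{193}(P,Q)^(14*160-138*90).
Inverting 49 mod 193: 130. Thus e_{193}(P,Q) = e(P',Q')^{130}.
8-bit Miller (11000001) on E'/F_{41487780140309} with a'=20432615260781, b'=0: accumulate tangent/chord ratios at Q'+S and P'+S'.
The quotient is 1584778081359 + 35793243816703*t + 32679820217798*t^2 + 19095807146459*t^3 + 9161079134090*t^4 + 16064625268365*t^5.
Finally e_{193}(P,Q) = 25321728018542 + 4198481753560*t + 38402362211295*t^2 + 2045462634595*t^3 + 11413050606951*t^4 + 8785334974371*t^5.

25321728018542 + 4198481753560*t + 38402362211295*t^2 + 2045462634595*t^3 + 11413050606951*t^4 + 8785334974371*t^5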